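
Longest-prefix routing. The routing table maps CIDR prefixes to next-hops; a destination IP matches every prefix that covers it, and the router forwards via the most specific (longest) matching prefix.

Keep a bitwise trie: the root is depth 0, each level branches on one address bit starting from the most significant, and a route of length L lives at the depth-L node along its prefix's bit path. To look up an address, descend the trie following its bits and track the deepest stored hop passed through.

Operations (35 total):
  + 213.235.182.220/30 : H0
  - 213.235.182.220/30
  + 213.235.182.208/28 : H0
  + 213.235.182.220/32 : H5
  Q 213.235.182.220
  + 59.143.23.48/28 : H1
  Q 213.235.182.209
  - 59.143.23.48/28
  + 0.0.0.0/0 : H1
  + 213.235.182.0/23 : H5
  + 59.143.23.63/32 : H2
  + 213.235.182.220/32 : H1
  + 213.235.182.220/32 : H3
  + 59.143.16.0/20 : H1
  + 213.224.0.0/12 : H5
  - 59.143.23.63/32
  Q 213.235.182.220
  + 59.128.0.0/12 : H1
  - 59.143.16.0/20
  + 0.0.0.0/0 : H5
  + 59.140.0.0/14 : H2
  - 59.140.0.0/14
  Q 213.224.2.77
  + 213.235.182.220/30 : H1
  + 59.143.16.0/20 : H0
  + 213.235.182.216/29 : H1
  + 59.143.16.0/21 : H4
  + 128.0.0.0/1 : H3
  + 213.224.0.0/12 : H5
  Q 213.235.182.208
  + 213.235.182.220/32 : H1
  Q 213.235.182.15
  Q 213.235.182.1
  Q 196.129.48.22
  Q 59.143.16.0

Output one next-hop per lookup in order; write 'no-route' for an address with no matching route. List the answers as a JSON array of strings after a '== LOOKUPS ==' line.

Process each operation:
  + 213.235.182.220/30 (H0) depth=30
  del 213.235.182.220/30 (clear depth 30)
  + 213.235.182.208/28 (H0) depth=28
  + 213.235.182.220/32 (H5) depth=32
  ? 213.235.182.220  path d0:-→d1:-→d2:-→d3:-→d4:-→d5:-→d6:-→d7:-→d8:-→d9:-→d10:-→d11:-→d12:-→d13:-→d14:-→d15:-→d16:-→d17:-→d18:-→d19:-→d20:-→d21:-→d22:-→d23:-→d24:-→d25:-→d26:-→d27:-→d28:H0→d29:-→d30:-→d31:-→d32:H5  best=H5
  + 59.143.23.48/28 (H1) depth=28
  ? 213.235.182.209  path d0:-→d1:-→d2:-→d3:-→d4:-→d5:-→d6:-→d7:-→d8:-→d9:-→d10:-→d11:-→d12:-→d13:-→d14:-→d15:-→d16:-→d17:-→d18:-→d19:-→d20:-→d21:-→d22:-→d23:-→d24:-→d25:-→d26:-→d27:-→d28:H0  best=H0
  del 59.143.23.48/28 (clear depth 28)
  + 0.0.0.0/0 (H1) depth=0
  + 213.235.182.0/23 (H5) depth=23
  + 59.143.23.63/32 (H2) depth=32
  + 213.235.182.220/32 (H1) depth=32
  + 213.235.182.220/32 (H3) depth=32
  + 59.143.16.0/20 (H1) depth=20
  + 213.224.0.0/12 (H5) depth=12
  del 59.143.23.63/32 (clear depth 32)
  ? 213.235.182.220  path d0:H1→d1:-→d2:-→d3:-→d4:-→d5:-→d6:-→d7:-→d8:-→d9:-→d10:-→d11:-→d12:H5→d13:-→d14:-→d15:-→d16:-→d17:-→d18:-→d19:-→d20:-→d21:-→d22:-→d23:H5→d24:-→d25:-→d26:-→d27:-→d28:H0→d29:-→d30:-→d31:-→d32:H3  best=H3
  + 59.128.0.0/12 (H1) depth=12
  del 59.143.16.0/20 (clear depth 20)
  + 0.0.0.0/0 (H5) depth=0
  + 59.140.0.0/14 (H2) depth=14
  del 59.140.0.0/14 (clear depth 14)
  ? 213.224.2.77  path d0:H5→d1:-→d2:-→d3:-→d4:-→d5:-→d6:-→d7:-→d8:-→d9:-→d10:-→d11:-→d12:H5  best=H5
  + 213.235.182.220/30 (H1) depth=30
  + 59.143.16.0/20 (H0) depth=20
  + 213.235.182.216/29 (H1) depth=29
  + 59.143.16.0/21 (H4) depth=21
  + 128.0.0.0/1 (H3) depth=1
  + 213.224.0.0/12 (H5) depth=12
  ? 213.235.182.208  path d0:H5→d1:H3→d2:-→d3:-→d4:-→d5:-→d6:-→d7:-→d8:-→d9:-→d10:-→d11:-→d12:H5→d13:-→d14:-→d15:-→d16:-→d17:-→d18:-→d19:-→d20:-→d21:-→d22:-→d23:H5→d24:-→d25:-→d26:-→d27:-→d28:H0  best=H0
  + 213.235.182.220/32 (H1) depth=32
  ? 213.235.182.15  path d0:H5→d1:H3→d2:-→d3:-→d4:-→d5:-→d6:-→d7:-→d8:-→d9:-→d10:-→d11:-→d12:H5→d13:-→d14:-→d15:-→d16:-→d17:-→d18:-→d19:-→d20:-→d21:-→d22:-→d23:H5→d24:-  best=H5
  ? 213.235.182.1  path d0:H5→d1:H3→d2:-→d3:-→d4:-→d5:-→d6:-→d7:-→d8:-→d9:-→d10:-→d11:-→d12:H5→d13:-→d14:-→d15:-→d16:-→d17:-→d18:-→d19:-→d20:-→d21:-→d22:-→d23:H5→d24:-  best=H5
  ? 196.129.48.22  path d0:H5→d1:H3→d2:-→d3:-  best=H3
  ? 59.143.16.0  path d0:H5→d1:-→d2:-→d3:-→d4:-→d5:-→d6:-→d7:-→d8:-→d9:-→d10:-→d11:-→d12:H1→d13:-→d14:-→d15:-→d16:-→d17:-→d18:-→d19:-→d20:H0→d21:H4  best=H4

== LOOKUPS ==
["H5","H0","H3","H5","H0","H5","H5","H3","H4"]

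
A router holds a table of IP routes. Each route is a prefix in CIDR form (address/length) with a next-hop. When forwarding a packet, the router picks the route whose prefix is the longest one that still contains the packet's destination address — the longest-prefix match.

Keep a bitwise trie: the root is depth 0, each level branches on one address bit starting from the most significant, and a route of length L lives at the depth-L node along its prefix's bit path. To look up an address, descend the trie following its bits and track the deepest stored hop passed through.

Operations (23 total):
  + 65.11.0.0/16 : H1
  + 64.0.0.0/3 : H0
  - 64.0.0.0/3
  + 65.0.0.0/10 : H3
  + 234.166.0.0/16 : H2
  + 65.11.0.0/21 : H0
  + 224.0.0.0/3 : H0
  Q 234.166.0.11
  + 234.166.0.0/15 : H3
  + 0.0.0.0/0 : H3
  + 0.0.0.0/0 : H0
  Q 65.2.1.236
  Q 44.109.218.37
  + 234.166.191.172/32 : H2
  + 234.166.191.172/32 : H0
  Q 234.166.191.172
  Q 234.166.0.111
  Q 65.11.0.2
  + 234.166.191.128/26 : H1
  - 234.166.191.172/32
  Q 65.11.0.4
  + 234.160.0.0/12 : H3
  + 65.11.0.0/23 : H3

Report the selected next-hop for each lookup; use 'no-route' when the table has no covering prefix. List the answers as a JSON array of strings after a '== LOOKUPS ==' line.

Process each operation:
  add 65.11.0.0/16 -> H1 at depth 16
  add 64.0.0.0/3 -> H0 at depth 3
  - 64.0.0.0/3 clear@3
  add 65.0.0.0/10 -> H3 at depth 10
  add 234.166.0.0/16 -> H2 at depth 16
  add 65.11.0.0/21 -> H0 at depth 21
  add 224.0.0.0/3 -> H0 at depth 3
  ? 234.166.0.11  path d0:-→d1:-→d2:-→d3:H0→d4:-→d5:-→d6:-→d7:-→d8:-→d9:-→d10:-→d11:-→d12:-→d13:-→d14:-→d15:-→d16:H2  best=H2
  add 234.166.0.0/15 -> H3 at depth 15
  add 0.0.0.0/0 -> H3 at depth 0
  add 0.0.0.0/0 -> H0 at depth 0
  ? 65.2.1.236  path d0:H0→d1:-→d2:-→d3:-→d4:-→d5:-→d6:-→d7:-→d8:-→d9:-→d10:H3→d11:-→d12:-  best=H3
  ? 44.109.218.37  path d0:H0→d1:-  best=H0
  add 234.166.191.172/32 -> H2 at depth 32
  add 234.166.191.172/32 -> H0 at depth 32
  ? 234.166.191.172  path d0:H0→d1:-→d2:-→d3:H0→d4:-→d5:-→d6:-→d7:-→d8:-→d9:-→d10:-→d11:-→d12:-→d13:-→d14:-→d15:H3→d16:H2→d17:-→d18:-→d19:-→d20:-→d21:-→d22:-→d23:-→d24:-→d25:-→d26:-→d27:-→d28:-→d29:-→d30:-→d31:-→d32:H0  best=H0
  ? 234.166.0.111  path d0:H0→d1:-→d2:-→d3:H0→d4:-→d5:-→d6:-→d7:-→d8:-→d9:-→d10:-→d11:-→d12:-→d13:-→d14:-→d15:H3→d16:H2  best=H2
  ? 65.11.0.2  path d0:H0→d1:-→d2:-→d3:-→d4:-→d5:-→d6:-→d7:-→d8:-→d9:-→d10:H3→d11:-→d12:-→d13:-→d14:-→d15:-→d16:H1→d17:-→d18:-→d19:-→d20:-→d21:H0  best=H0
  add 234.166.191.128/26 -> H1 at depth 26
  - 234.166.191.172/32 clear@32
  ? 65.11.0.4  path d0:H0→d1:-→d2:-→d3:-→d4:-→d5:-→d6:-→d7:-→d8:-→d9:-→d10:H3→d11:-→d12:-→d13:-→d14:-→d15:-→d16:H1→d17:-→d18:-→d19:-→d20:-→d21:H0  best=H0
  add 234.160.0.0/12 -> H3 at depth 12
  add 65.11.0.0/23 -> H3 at depth 23

== LOOKUPS ==
["H2","H3","H0","H0","H2","H0","H0"]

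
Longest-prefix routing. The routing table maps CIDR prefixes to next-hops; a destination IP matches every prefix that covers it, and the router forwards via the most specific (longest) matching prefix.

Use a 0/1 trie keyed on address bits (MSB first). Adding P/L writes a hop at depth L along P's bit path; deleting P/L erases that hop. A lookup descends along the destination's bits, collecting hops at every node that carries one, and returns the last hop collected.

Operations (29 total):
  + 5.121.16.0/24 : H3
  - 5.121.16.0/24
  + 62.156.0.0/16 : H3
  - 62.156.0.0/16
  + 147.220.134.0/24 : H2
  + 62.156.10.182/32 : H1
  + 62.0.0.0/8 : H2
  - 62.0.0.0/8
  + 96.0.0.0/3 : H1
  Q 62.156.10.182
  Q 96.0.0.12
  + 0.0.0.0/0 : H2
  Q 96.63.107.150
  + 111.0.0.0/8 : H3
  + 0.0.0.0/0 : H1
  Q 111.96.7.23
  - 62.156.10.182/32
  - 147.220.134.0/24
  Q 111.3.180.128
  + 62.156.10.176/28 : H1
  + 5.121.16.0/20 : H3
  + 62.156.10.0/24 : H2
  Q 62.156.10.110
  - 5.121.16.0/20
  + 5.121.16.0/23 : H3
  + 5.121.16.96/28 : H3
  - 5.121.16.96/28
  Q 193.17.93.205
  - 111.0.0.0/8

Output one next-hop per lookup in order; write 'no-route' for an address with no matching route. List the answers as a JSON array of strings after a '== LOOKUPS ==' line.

Process each operation:
  add 5.121.16.0/24 -> H3 at depth 24
  - 5.121.16.0/24 clear@24
  add 62.156.0.0/16 -> H3 at depth 16
  - 62.156.0.0/16 clear@16
  add 147.220.134.0/24 -> H2 at depth 24
  add 62.156.10.182/32 -> H1 at depth 32
  add 62.0.0.0/8 -> H2 at depth 8
  - 62.0.0.0/8 clear@8
  add 96.0.0.0/3 -> H1 at depth 3
  lookup 62.156.10.182: bits 00111110100111000000101010110110 walk d0:-→d1:-→d2:-→d3:-→d4:-→d5:-→d6:-→d7:-→d8:-→d9:-→d10:-→d11:-→d12:-→d13:-→d14:-→d15:-→d16:-→d17:-→d18:-→d19:-→d20:-→d21:-→d22:-→d23:-→d24:-→d25:-→d26:-→d27:-→d28:-→d29:-→d30:-→d31:-→d32:H1 -> H1
  lookup 96.0.0.12: bits 011 walk d0:-→d1:-→d2:-→d3:H1 -> H1
  add 0.0.0.0/0 -> H2 at depth 0
  lookup 96.63.107.150: bits 011 walk d0:H2→d1:-→d2:-→d3:H1 -> H1
  add 111.0.0.0/8 -> H3 at depth 8
  add 0.0.0.0/0 -> H1 at depth 0
  lookup 111.96.7.23: bits 01101111 walk d0:H1→d1:-→d2:-→d3:H1→d4:-→d5:-→d6:-→d7:-→d8:H3 -> H3
  - 62.156.10.182/32 clear@32
  - 147.220.134.0/24 clear@24
  lookup 111.3.180.128: bits 01101111 walk d0:H1→d1:-→d2:-→d3:H1→d4:-→d5:-→d6:-→d7:-→d8:H3 -> H3
  add 62.156.10.176/28 -> H1 at depth 28
  add 5.121.16.0/20 -> H3 at depth 20
  add 62.156.10.0/24 -> H2 at depth 24
  lookup 62.156.10.110: bits 001111101001110000001010 walk d0:H1→d1:-→d2:-→d3:-→d4:-→d5:-→d6:-→d7:-→d8:-→d9:-→d10:-→d11:-→d12:-→d13:-→d14:-→d15:-→d16:-→d17:-→d18:-→d19:-→d20:-→d21:-→d22:-→d23:-→d24:H2 -> H2
  - 5.121.16.0/20 clear@20
  add 5.121.16.0/23 -> H3 at depth 23
  add 5.121.16.96/28 -> H3 at depth 28
  - 5.121.16.96/28 clear@28
  lookup 193.17.93.205: bits 1 walk d0:H1→d1:- -> H1
  - 111.0.0.0/8 clear@8

== LOOKUPS ==
["H1","H1","H1","H3","H3","H2","H1"]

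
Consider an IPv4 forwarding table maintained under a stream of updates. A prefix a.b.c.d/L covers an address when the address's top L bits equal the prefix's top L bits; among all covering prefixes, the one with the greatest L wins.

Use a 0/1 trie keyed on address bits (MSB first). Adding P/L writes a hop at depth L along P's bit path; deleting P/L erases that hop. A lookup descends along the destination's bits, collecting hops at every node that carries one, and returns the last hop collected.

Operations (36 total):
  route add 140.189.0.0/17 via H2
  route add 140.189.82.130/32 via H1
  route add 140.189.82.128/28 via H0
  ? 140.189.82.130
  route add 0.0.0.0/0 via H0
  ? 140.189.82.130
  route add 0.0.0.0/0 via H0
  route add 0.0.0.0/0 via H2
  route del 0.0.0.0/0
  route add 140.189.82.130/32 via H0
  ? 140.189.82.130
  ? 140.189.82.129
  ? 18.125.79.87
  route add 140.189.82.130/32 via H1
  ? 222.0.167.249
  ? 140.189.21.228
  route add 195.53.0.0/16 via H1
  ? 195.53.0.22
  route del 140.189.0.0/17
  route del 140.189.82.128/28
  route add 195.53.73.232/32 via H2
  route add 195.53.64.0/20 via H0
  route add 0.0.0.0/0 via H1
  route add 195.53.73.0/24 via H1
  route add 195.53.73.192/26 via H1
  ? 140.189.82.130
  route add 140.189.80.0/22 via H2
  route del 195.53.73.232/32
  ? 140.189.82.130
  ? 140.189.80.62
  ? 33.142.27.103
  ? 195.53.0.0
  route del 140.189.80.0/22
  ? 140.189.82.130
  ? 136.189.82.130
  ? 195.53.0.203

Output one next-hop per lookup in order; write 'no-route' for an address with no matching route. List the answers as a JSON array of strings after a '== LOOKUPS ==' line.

Process each operation:
  add 140.189.0.0/17 -> H2 at depth 17
  add 140.189.82.130/32 -> H1 at depth 32
  add 140.189.82.128/28 -> H0 at depth 28
  Q 140.189.82.130: descend 10001100101111010101001010000010 ; hops seen [H2,H0,H1] ; pick H1
  add 0.0.0.0/0 -> H0 at depth 0
  Q 140.189.82.130: descend 10001100101111010101001010000010 ; hops seen [H0,H2,H0,H1] ; pick H1
  add 0.0.0.0/0 -> H0 at depth 0
  add 0.0.0.0/0 -> H2 at depth 0
  - 0.0.0.0/0 clear@0
  add 140.189.82.130/32 -> H0 at depth 32
  Q 140.189.82.130: descend 10001100101111010101001010000010 ; hops seen [H2,H0,H0] ; pick H0
  Q 140.189.82.129: descend 100011001011110101010010100000 ; hops seen [H2,H0] ; pick H0
  Q 18.125.79.87: descend ε ; hops seen [∅] ; pick no-route
  add 140.189.82.130/32 -> H1 at depth 32
  Q 222.0.167.249: descend 1 ; hops seen [∅] ; pick no-route
  Q 140.189.21.228: descend 10001100101111010 ; hops seen [H2] ; pick H2
  add 195.53.0.0/16 -> H1 at depth 16
  Q 195.53.0.22: descend 1100001100110101 ; hops seen [H1] ; pick H1
  - 140.189.0.0/17 clear@17
  - 140.189.82.128/28 clear@28
  add 195.53.73.232/32 -> H2 at depth 32
  add 195.53.64.0/20 -> H0 at depth 20
  add 0.0.0.0/0 -> H1 at depth 0
  add 195.53.73.0/24 -> H1 at depth 24
  add 195.53.73.192/26 -> H1 at depth 26
  Q 140.189.82.130: descend 10001100101111010101001010000010 ; hops seen [H1,H1] ; pick H1
  add 140.189.80.0/22 -> H2 at depth 22
  - 195.53.73.232/32 clear@32
  Q 140.189.82.130: descend 10001100101111010101001010000010 ; hops seen [H1,H2,H1] ; pick H1
  Q 140.189.80.62: descend 1000110010111101010100 ; hops seen [H1,H2] ; pick H2
  Q 33.142.27.103: descend ε ; hops seen [H1] ; pick H1
  Q 195.53.0.0: descend 11000011001101010 ; hops seen [H1,H1] ; pick H1
  - 140.189.80.0/22 clear@22
  Q 140.189.82.130: descend 10001100101111010101001010000010 ; hops seen [H1,H1] ; pick H1
  Q 136.189.82.130: descend 10001 ; hops seen [H1] ; pick H1
  Q 195.53.0.203: descend 11000011001101010 ; hops seen [H1,H1] ; pick H1

== LOOKUPS ==
["H1","H1","H0","H0","no-route","no-route","H2","H1","H1","H1","H2","H1","H1","H1","H1","H1"]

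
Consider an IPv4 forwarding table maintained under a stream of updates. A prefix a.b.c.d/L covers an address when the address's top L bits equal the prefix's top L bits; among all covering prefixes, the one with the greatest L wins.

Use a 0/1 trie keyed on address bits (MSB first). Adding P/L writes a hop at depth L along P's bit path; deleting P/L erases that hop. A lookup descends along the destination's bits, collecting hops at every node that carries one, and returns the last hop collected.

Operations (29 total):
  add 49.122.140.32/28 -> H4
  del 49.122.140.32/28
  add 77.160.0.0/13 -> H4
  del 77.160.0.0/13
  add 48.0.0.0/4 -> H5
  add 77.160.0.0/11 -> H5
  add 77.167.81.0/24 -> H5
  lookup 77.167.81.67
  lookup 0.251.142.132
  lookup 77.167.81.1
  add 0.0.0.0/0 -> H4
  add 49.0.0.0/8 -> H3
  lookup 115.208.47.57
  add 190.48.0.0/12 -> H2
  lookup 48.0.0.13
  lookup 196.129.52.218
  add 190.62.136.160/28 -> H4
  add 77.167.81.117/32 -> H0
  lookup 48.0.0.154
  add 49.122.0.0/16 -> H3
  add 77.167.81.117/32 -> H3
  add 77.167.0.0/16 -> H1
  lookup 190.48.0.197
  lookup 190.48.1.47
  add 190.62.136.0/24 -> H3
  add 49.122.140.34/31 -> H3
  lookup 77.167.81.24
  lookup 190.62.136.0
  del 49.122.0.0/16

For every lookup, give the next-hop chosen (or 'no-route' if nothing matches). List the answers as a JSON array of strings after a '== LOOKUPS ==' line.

Process each operation:
  add 49.122.140.32/28 -> H4 at depth 28
  - 49.122.140.32/28 clear@28
  add 77.160.0.0/13 -> H4 at depth 13
  - 77.160.0.0/13 clear@13
  add 48.0.0.0/4 -> H5 at depth 4
  add 77.160.0.0/11 -> H5 at depth 11
  add 77.167.81.0/24 -> H5 at depth 24
  Q 77.167.81.67: descend 010011011010011101010001 ; hops seen [H5,H5] ; pick H5
  Q 0.251.142.132: descend 00 ; hops seen [∅] ; pick no-route
  Q 77.167.81.1: descend 010011011010011101010001 ; hops seen [H5,H5] ; pick H5
  add 0.0.0.0/0 -> H4 at depth 0
  add 49.0.0.0/8 -> H3 at depth 8
  Q 115.208.47.57: descend 01 ; hops seen [H4] ; pick H4
  add 190.48.0.0/12 -> H2 at depth 12
  Q 48.0.0.13: descend 0011000 ; hops seen [H4,H5] ; pick H5
  Q 196.129.52.218: descend 1 ; hops seen [H4] ; pick H4
  add 190.62.136.160/28 -> H4 at depth 28
  add 77.167.81.117/32 -> H0 at depth 32
  Q 48.0.0.154: descend 0011000 ; hops seen [H4,H5] ; pick H5
  add 49.122.0.0/16 -> H3 at depth 16
  add 77.167.81.117/32 -> H3 at depth 32
  add 77.167.0.0/16 -> H1 at depth 16
  Q 190.48.0.197: descend 101111100011 ; hops seen [H4,H2] ; pick H2
  Q 190.48.1.47: descend 101111100011 ; hops seen [H4,H2] ; pick H2
  add 190.62.136.0/24 -> H3 at depth 24
  add 49.122.140.34/31 -> H3 at depth 31
  Q 77.167.81.24: descend 0100110110100111010100010 ; hops seen [H4,H5,H1,H5] ; pick H5
  Q 190.62.136.0: descend 101111100011111010001000 ; hops seen [H4,H2,H3] ; pick H3
  - 49.122.0.0/16 clear@16

== LOOKUPS ==
["H5","no-route","H5","H4","H5","H4","H5","H2","H2","H5","H3"]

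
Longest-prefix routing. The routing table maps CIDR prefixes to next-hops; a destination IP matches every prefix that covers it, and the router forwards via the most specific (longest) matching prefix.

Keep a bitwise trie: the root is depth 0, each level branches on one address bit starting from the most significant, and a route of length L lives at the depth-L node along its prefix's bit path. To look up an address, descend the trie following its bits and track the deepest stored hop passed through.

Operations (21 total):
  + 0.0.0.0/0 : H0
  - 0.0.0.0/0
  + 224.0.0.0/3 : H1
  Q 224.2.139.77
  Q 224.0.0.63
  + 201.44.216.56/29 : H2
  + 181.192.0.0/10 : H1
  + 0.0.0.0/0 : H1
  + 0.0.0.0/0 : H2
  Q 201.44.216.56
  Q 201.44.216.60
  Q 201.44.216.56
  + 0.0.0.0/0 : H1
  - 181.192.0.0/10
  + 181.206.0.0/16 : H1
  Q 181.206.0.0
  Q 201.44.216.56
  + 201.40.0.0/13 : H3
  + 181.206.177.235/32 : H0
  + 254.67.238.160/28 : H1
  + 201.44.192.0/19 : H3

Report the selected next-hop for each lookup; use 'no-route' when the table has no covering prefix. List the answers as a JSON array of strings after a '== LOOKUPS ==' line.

Trace:
  add 0.0.0.0/0 -> H0 at depth 0
  del 0.0.0.0/0 (clear depth 0)
  add 224.0.0.0/3 -> H1 at depth 3
  lookup 224.2.139.77: bits 111 walk d0:-→d1:-→d2:-→d3:H1 -> H1
  lookup 224.0.0.63: bits 111 walk d0:-→d1:-→d2:-→d3:H1 -> H1
  add 201.44.216.56/29 -> H2 at depth 29
  add 181.192.0.0/10 -> H1 at depth 10
  add 0.0.0.0/0 -> H1 at depth 0
  add 0.0.0.0/0 -> H2 at depth 0
  lookup 201.44.216.56: bits 11001001001011001101100000111 walk d0:H2→d1:-→d2:-→d3:-→d4:-→d5:-→d6:-→d7:-→d8:-→d9:-→d10:-→d11:-→d12:-→d13:-→d14:-→d15:-→d16:-→d17:-→d18:-→d19:-→d20:-→d21:-→d22:-→d23:-→d24:-→d25:-→d26:-→d27:-→d28:-→d29:H2 -> H2
  lookup 201.44.216.60: bits 11001001001011001101100000111 walk d0:H2→d1:-→d2:-→d3:-→d4:-→d5:-→d6:-→d7:-→d8:-→d9:-→d10:-→d11:-→d12:-→d13:-→d14:-→d15:-→d16:-→d17:-→d18:-→d19:-→d20:-→d21:-→d22:-→d23:-→d24:-→d25:-→d26:-→d27:-→d28:-→d29:H2 -> H2
  lookup 201.44.216.56: bits 11001001001011001101100000111 walk d0:H2→d1:-→d2:-→d3:-→d4:-→d5:-→d6:-→d7:-→d8:-→d9:-→d10:-→d11:-→d12:-→d13:-→d14:-→d15:-→d16:-→d17:-→d18:-→d19:-→d20:-→d21:-→d22:-→d23:-→d24:-→d25:-→d26:-→d27:-→d28:-→d29:H2 -> H2
  add 0.0.0.0/0 -> H1 at depth 0
  del 181.192.0.0/10 (clear depth 10)
  add 181.206.0.0/16 -> H1 at depth 16
  lookup 181.206.0.0: bits 1011010111001110 walk d0:H1→d1:-→d2:-→d3:-→d4:-→d5:-→d6:-→d7:-→d8:-→d9:-→d10:-→d11:-→d12:-→d13:-→d14:-→d15:-→d16:H1 -> H1
  lookup 201.44.216.56: bits 11001001001011001101100000111 walk d0:H1→d1:-→d2:-→d3:-→d4:-→d5:-→d6:-→d7:-→d8:-→d9:-→d10:-→d11:-→d12:-→d13:-→d14:-→d15:-→d16:-→d17:-→d18:-→d19:-→d20:-→d21:-→d22:-→d23:-→d24:-→d25:-→d26:-→d27:-→d28:-→d29:H2 -> H2
  add 201.40.0.0/13 -> H3 at depth 13
  add 181.206.177.235/32 -> H0 at depth 32
  add 254.67.238.160/28 -> H1 at depth 28
  add 201.44.192.0/19 -> H3 at depth 19

== LOOKUPS ==
["H1","H1","H2","H2","H2","H1","H2"]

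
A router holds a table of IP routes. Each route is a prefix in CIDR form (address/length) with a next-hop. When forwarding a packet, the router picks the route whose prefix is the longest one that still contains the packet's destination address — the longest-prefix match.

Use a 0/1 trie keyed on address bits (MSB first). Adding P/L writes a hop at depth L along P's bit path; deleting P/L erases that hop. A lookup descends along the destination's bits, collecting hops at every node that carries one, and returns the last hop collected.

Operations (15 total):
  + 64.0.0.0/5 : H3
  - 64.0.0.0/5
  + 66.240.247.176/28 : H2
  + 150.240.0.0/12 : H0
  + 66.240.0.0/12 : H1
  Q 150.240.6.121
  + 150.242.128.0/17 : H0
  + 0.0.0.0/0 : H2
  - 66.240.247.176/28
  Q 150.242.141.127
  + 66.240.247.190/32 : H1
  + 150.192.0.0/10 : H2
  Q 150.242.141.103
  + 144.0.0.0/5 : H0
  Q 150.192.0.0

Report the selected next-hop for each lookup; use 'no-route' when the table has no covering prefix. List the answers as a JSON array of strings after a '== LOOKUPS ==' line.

Process each operation:
  add 64.0.0.0/5 -> H3 at depth 5
  del 64.0.0.0/5 (clear depth 5)
  add 66.240.247.176/28 -> H2 at depth 28
  add 150.240.0.0/12 -> H0 at depth 12
  add 66.240.0.0/12 -> H1 at depth 12
  ? 150.240.6.121  path d0:-→d1:-→d2:-→d3:-→d4:-→d5:-→d6:-→d7:-→d8:-→d9:-→d10:-→d11:-→d12:H0  best=H0
  add 150.242.128.0/17 -> H0 at depth 17
  add 0.0.0.0/0 -> H2 at depth 0
  del 66.240.247.176/28 (clear depth 28)
  ? 150.242.141.127  path d0:H2→d1:-→d2:-→d3:-→d4:-→d5:-→d6:-→d7:-→d8:-→d9:-→d10:-→d11:-→d12:H0→d13:-→d14:-→d15:-→d16:-→d17:H0  best=H0
  add 66.240.247.190/32 -> H1 at depth 32
  add 150.192.0.0/10 -> H2 at depth 10
  ? 150.242.141.103  path d0:H2→d1:-→d2:-→d3:-→d4:-→d5:-→d6:-→d7:-→d8:-→d9:-→d10:H2→d11:-→d12:H0→d13:-→d14:-→d15:-→d16:-→d17:H0  best=H0
  add 144.0.0.0/5 -> H0 at depth 5
  ? 150.192.0.0  path d0:H2→d1:-→d2:-→d3:-→d4:-→d5:H0→d6:-→d7:-→d8:-→d9:-→d10:H2  best=H2

== LOOKUPS ==
["H0","H0","H0","H2"]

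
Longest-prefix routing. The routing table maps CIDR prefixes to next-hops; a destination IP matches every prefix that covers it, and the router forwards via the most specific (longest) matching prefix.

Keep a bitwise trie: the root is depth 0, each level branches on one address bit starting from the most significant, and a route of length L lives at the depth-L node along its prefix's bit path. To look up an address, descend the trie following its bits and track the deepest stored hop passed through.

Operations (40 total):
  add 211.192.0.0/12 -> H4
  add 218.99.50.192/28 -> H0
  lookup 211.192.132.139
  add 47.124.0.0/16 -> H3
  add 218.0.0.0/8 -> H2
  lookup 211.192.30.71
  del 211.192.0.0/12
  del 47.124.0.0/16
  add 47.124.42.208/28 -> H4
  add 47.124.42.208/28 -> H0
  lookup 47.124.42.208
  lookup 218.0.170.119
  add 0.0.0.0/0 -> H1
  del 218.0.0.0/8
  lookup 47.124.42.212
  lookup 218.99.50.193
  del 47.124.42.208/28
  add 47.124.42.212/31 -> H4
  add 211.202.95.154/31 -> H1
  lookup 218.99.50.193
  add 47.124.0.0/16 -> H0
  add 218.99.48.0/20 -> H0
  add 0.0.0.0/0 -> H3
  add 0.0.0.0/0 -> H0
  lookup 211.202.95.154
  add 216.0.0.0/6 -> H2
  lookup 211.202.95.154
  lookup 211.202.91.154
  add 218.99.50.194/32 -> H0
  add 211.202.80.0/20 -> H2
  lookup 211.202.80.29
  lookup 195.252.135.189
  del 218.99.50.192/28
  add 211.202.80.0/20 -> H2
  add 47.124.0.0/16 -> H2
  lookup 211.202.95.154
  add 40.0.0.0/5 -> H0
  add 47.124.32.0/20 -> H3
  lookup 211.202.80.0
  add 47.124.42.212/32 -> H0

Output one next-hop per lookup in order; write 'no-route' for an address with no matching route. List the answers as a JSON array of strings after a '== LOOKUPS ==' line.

Apply in order:
  add 211.192.0.0/12 -> H4 at depth 12
  add 218.99.50.192/28 -> H0 at depth 28
  Q 211.192.132.139: descend 110100111100 ; hops seen [H4] ; pick H4
  add 47.124.0.0/16 -> H3 at depth 16
  add 218.0.0.0/8 -> H2 at depth 8
  Q 211.192.30.71: descend 110100111100 ; hops seen [H4] ; pick H4
  - 211.192.0.0/12 clear@12
  - 47.124.0.0/16 clear@16
  add 47.124.42.208/28 -> H4 at depth 28
  add 47.124.42.208/28 -> H0 at depth 28
  Q 47.124.42.208: descend 0010111101111100001010101101 ; hops seen [H0] ; pick H0
  Q 218.0.170.119: descend 110110100 ; hops seen [H2] ; pick H2
  add 0.0.0.0/0 -> H1 at depth 0
  - 218.0.0.0/8 clear@8
  Q 47.124.42.212: descend 0010111101111100001010101101 ; hops seen [H1,H0] ; pick H0
  Q 218.99.50.193: descend 1101101001100011001100101100 ; hops seen [H1,H0] ; pick H0
  - 47.124.42.208/28 clear@28
  add 47.124.42.212/31 -> H4 at depth 31
  add 211.202.95.154/31 -> H1 at depth 31
  Q 218.99.50.193: descend 1101101001100011001100101100 ; hops seen [H1,H0] ; pick H0
  add 47.124.0.0/16 -> H0 at depth 16
  add 218.99.48.0/20 -> H0 at depth 20
  add 0.0.0.0/0 -> H3 at depth 0
  add 0.0.0.0/0 -> H0 at depth 0
  Q 211.202.95.154: descend 1101001111001010010111111001101 ; hops seen [H0,H1] ; pick H1
  add 216.0.0.0/6 -> H2 at depth 6
  Q 211.202.95.154: descend 1101001111001010010111111001101 ; hops seen [H0,H1] ; pick H1
  Q 211.202.91.154: descend 110100111100101001011 ; hops seen [H0] ; pick H0
  add 218.99.50.194/32 -> H0 at depth 32
  add 211.202.80.0/20 -> H2 at depth 20
  Q 211.202.80.29: descend 11010011110010100101 ; hops seen [H0,H2] ; pick H2
  Q 195.252.135.189: descend 110 ; hops seen [H0] ; pick H0
  - 218.99.50.192/28 clear@28
  add 211.202.80.0/20 -> H2 at depth 20
  add 47.124.0.0/16 -> H2 at depth 16
  Q 211.202.95.154: descend 1101001111001010010111111001101 ; hops seen [H0,H2,H1] ; pick H1
  add 40.0.0.0/5 -> H0 at depth 5
  add 47.124.32.0/20 -> H3 at depth 20
  Q 211.202.80.0: descend 11010011110010100101 ; hops seen [H0,H2] ; pick H2
  add 47.124.42.212/32 -> H0 at depth 32

== LOOKUPS ==
["H4","H4","H0","H2","H0","H0","H0","H1","H1","H0","H2","H0","H1","H2"]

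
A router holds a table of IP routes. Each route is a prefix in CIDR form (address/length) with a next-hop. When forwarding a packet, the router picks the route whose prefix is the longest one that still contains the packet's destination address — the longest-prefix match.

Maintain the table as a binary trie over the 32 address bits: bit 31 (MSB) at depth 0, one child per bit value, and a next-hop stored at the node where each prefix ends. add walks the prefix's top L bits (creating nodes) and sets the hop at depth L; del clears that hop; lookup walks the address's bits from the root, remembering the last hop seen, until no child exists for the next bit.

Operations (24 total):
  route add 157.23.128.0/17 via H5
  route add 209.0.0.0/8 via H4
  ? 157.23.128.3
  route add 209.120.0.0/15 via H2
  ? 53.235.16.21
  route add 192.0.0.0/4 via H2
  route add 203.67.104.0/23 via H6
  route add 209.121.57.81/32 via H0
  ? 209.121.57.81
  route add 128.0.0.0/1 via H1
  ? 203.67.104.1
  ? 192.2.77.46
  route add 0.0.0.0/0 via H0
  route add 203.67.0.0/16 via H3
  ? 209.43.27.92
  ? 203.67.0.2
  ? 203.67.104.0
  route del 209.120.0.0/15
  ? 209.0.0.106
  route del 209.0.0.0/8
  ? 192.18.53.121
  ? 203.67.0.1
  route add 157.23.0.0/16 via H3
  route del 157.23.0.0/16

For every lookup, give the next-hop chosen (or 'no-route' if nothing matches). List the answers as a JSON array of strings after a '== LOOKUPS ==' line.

Apply in order:
  + 157.23.128.0/17 (H5) depth=17
  + 209.0.0.0/8 (H4) depth=8
  ? 157.23.128.3  path d0:-→d1:-→d2:-→d3:-→d4:-→d5:-→d6:-→d7:-→d8:-→d9:-→d10:-→d11:-→d12:-→d13:-→d14:-→d15:-→d16:-→d17:H5  best=H5
  + 209.120.0.0/15 (H2) depth=15
  ? 53.235.16.21  path d0:-  best=no-route
  + 192.0.0.0/4 (H2) depth=4
  + 203.67.104.0/23 (H6) depth=23
  + 209.121.57.81/32 (H0) depth=32
  ? 209.121.57.81  path d0:-→d1:-→d2:-→d3:-→d4:-→d5:-→d6:-→d7:-→d8:H4→d9:-→d10:-→d11:-→d12:-→d13:-→d14:-→d15:H2→d16:-→d17:-→d18:-→d19:-→d20:-→d21:-→d22:-→d23:-→d24:-→d25:-→d26:-→d27:-→d28:-→d29:-→d30:-→d31:-→d32:H0  best=H0
  + 128.0.0.0/1 (H1) depth=1
  ? 203.67.104.1  path d0:-→d1:H1→d2:-→d3:-→d4:H2→d5:-→d6:-→d7:-→d8:-→d9:-→d10:-→d11:-→d12:-→d13:-→d14:-→d15:-→d16:-→d17:-→d18:-→d19:-→d20:-→d21:-→d22:-→d23:H6  best=H6
  ? 192.2.77.46  path d0:-→d1:H1→d2:-→d3:-→d4:H2  best=H2
  + 0.0.0.0/0 (H0) depth=0
  + 203.67.0.0/16 (H3) depth=16
  ? 209.43.27.92  path d0:H0→d1:H1→d2:-→d3:-→d4:-→d5:-→d6:-→d7:-→d8:H4→d9:-  best=H4
  ? 203.67.0.2  path d0:H0→d1:H1→d2:-→d3:-→d4:H2→d5:-→d6:-→d7:-→d8:-→d9:-→d10:-→d11:-→d12:-→d13:-→d14:-→d15:-→d16:H3→d17:-  best=H3
  ? 203.67.104.0  path d0:H0→d1:H1→d2:-→d3:-→d4:H2→d5:-→d6:-→d7:-→d8:-→d9:-→d10:-→d11:-→d12:-→d13:-→d14:-→d15:-→d16:H3→d17:-→d18:-→d19:-→d20:-→d21:-→d22:-→d23:H6  best=H6
  - 209.120.0.0/15 clear@15
  ? 209.0.0.106  path d0:H0→d1:H1→d2:-→d3:-→d4:-→d5:-→d6:-→d7:-→d8:H4→d9:-  best=H4
  - 209.0.0.0/8 clear@8
  ? 192.18.53.121  path d0:H0→d1:H1→d2:-→d3:-→d4:H2  best=H2
  ? 203.67.0.1  path d0:H0→d1:H1→d2:-→d3:-→d4:H2→d5:-→d6:-→d7:-→d8:-→d9:-→d10:-→d11:-→d12:-→d13:-→d14:-→d15:-→d16:H3→d17:-  best=H3
  + 157.23.0.0/16 (H3) depth=16
  - 157.23.0.0/16 clear@16

== LOOKUPS ==
["H5","no-route","H0","H6","H2","H4","H3","H6","H4","H2","H3"]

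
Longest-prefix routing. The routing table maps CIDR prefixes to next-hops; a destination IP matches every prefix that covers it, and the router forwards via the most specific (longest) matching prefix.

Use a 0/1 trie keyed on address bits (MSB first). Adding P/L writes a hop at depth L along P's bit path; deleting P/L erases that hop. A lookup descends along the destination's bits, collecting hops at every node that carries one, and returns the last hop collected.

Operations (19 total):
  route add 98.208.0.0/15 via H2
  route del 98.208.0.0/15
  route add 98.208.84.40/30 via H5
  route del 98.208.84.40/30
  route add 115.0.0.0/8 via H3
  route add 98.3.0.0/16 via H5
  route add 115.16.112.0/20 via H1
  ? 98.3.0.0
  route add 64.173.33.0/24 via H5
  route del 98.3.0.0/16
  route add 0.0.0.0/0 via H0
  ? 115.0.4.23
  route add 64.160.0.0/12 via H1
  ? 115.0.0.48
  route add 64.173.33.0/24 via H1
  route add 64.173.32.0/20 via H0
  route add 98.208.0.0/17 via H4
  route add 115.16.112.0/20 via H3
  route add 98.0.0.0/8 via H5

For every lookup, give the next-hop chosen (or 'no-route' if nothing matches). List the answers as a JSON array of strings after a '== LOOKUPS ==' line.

Apply in order:
  add 98.208.0.0/15 -> H2 at depth 15
  - 98.208.0.0/15 clear@15
  add 98.208.84.40/30 -> H5 at depth 30
  - 98.208.84.40/30 clear@30
  add 115.0.0.0/8 -> H3 at depth 8
  add 98.3.0.0/16 -> H5 at depth 16
  add 115.16.112.0/20 -> H1 at depth 20
  Q 98.3.0.0: descend 0110001000000011 ; hops seen [H5] ; pick H5
  add 64.173.33.0/24 -> H5 at depth 24
  - 98.3.0.0/16 clear@16
  add 0.0.0.0/0 -> H0 at depth 0
  Q 115.0.4.23: descend 01110011000 ; hops seen [H0,H3] ; pick H3
  add 64.160.0.0/12 -> H1 at depth 12
  Q 115.0.0.48: descend 01110011000 ; hops seen [H0,H3] ; pick H3
  add 64.173.33.0/24 -> H1 at depth 24
  add 64.173.32.0/20 -> H0 at depth 20
  add 98.208.0.0/17 -> H4 at depth 17
  add 115.16.112.0/20 -> H3 at depth 20
  add 98.0.0.0/8 -> H5 at depth 8

== LOOKUPS ==
["H5","H3","H3"]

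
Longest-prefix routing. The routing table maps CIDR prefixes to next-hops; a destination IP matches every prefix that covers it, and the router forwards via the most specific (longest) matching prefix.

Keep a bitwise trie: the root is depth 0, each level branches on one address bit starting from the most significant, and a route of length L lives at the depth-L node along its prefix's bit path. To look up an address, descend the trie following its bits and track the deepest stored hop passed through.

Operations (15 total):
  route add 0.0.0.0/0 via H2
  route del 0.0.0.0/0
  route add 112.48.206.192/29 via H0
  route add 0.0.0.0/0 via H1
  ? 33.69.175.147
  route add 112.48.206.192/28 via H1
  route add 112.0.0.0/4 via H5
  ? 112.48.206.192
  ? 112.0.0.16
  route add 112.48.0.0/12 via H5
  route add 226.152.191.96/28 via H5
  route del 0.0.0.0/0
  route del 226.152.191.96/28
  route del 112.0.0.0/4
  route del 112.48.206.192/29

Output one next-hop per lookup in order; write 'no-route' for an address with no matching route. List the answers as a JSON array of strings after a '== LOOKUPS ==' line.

Apply in order:
  add 0.0.0.0/0 -> H2 at depth 0
  - 0.0.0.0/0 clear@0
  add 112.48.206.192/29 -> H0 at depth 29
  add 0.0.0.0/0 -> H1 at depth 0
  lookup 33.69.175.147: bits 0 walk d0:H1→d1:- -> H1
  add 112.48.206.192/28 -> H1 at depth 28
  add 112.0.0.0/4 -> H5 at depth 4
  lookup 112.48.206.192: bits 01110000001100001100111011000 walk d0:H1→d1:-→d2:-→d3:-→d4:H5→d5:-→d6:-→d7:-→d8:-→d9:-→d10:-→d11:-→d12:-→d13:-→d14:-→d15:-→d16:-→d17:-→d18:-→d19:-→d20:-→d21:-→d22:-→d23:-→d24:-→d25:-→d26:-→d27:-→d28:H1→d29:H0 -> H0
  lookup 112.0.0.16: bits 0111000000 walk d0:H1→d1:-→d2:-→d3:-→d4:H5→d5:-→d6:-→d7:-→d8:-→d9:-→d10:- -> H5
  add 112.48.0.0/12 -> H5 at depth 12
  add 226.152.191.96/28 -> H5 at depth 28
  - 0.0.0.0/0 clear@0
  - 226.152.191.96/28 clear@28
  - 112.0.0.0/4 clear@4
  - 112.48.206.192/29 clear@29

== LOOKUPS ==
["H1","H0","H5"]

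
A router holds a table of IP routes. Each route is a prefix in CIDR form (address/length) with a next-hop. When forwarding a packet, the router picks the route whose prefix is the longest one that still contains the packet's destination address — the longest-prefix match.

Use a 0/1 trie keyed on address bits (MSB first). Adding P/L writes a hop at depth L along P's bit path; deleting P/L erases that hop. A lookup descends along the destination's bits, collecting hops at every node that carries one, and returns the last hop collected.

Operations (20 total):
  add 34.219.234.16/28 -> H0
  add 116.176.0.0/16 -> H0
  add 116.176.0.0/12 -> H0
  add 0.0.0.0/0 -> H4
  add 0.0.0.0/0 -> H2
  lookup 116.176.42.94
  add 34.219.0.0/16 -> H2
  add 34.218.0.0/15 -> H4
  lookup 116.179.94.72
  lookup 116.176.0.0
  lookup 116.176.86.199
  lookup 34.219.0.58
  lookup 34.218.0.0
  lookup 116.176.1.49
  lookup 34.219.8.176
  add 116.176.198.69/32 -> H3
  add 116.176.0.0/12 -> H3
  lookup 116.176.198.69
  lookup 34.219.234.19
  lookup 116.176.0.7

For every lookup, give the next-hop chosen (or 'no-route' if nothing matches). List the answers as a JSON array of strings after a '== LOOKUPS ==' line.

Apply in order:
  add 34.219.234.16/28 -> H0 at depth 28
  add 116.176.0.0/16 -> H0 at depth 16
  add 116.176.0.0/12 -> H0 at depth 12
  add 0.0.0.0/0 -> H4 at depth 0
  add 0.0.0.0/0 -> H2 at depth 0
  Q 116.176.42.94: descend 0111010010110000 ; hops seen [H2,H0,H0] ; pick H0
  add 34.219.0.0/16 -> H2 at depth 16
  add 34.218.0.0/15 -> H4 at depth 15
  Q 116.179.94.72: descend 01110100101100 ; hops seen [H2,H0] ; pick H0
  Q 116.176.0.0: descend 0111010010110000 ; hops seen [H2,H0,H0] ; pick H0
  Q 116.176.86.199: descend 0111010010110000 ; hops seen [H2,H0,H0] ; pick H0
  Q 34.219.0.58: descend 0010001011011011 ; hops seen [H2,H4,H2] ; pick H2
  Q 34.218.0.0: descend 001000101101101 ; hops seen [H2,H4] ; pick H4
  Q 116.176.1.49: descend 0111010010110000 ; hops seen [H2,H0,H0] ; pick H0
  Q 34.219.8.176: descend 0010001011011011 ; hops seen [H2,H4,H2] ; pick H2
  add 116.176.198.69/32 -> H3 at depth 32
  add 116.176.0.0/12 -> H3 at depth 12
  Q 116.176.198.69: descend 01110100101100001100011001000101 ; hops seen [H2,H3,H0,H3] ; pick H3
  Q 34.219.234.19: descend 0010001011011011111010100001 ; hops seen [H2,H4,H2,H0] ; pick H0
  Q 116.176.0.7: descend 0111010010110000 ; hops seen [H2,H3,H0] ; pick H0

== LOOKUPS ==
["H0","H0","H0","H0","H2","H4","H0","H2","H3","H0","H0"]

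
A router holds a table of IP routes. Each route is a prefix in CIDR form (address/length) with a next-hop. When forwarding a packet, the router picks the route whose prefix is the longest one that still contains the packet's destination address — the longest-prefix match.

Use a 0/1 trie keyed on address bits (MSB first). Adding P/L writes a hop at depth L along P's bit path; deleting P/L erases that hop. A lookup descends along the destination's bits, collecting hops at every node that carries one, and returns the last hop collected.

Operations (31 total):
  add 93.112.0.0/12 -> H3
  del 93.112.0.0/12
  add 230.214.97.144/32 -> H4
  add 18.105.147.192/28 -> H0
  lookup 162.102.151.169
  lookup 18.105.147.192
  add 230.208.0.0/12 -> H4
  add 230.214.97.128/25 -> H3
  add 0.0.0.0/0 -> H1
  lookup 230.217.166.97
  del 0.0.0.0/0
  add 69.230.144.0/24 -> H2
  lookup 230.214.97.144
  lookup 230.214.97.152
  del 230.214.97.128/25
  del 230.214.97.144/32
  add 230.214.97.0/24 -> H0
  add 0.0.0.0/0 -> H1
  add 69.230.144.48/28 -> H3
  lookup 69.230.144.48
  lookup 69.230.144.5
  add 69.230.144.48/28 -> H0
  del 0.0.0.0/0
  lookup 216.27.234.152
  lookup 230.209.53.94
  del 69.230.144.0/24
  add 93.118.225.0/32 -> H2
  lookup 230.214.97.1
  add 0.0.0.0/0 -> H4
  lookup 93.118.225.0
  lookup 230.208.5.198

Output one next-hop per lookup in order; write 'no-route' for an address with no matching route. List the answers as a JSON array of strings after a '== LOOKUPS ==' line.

Trace:
  add 93.112.0.0/12 -> H3 at depth 12
  - 93.112.0.0/12 clear@12
  add 230.214.97.144/32 -> H4 at depth 32
  add 18.105.147.192/28 -> H0 at depth 28
  lookup 162.102.151.169: bits 1 walk d0:-→d1:- -> no-route
  lookup 18.105.147.192: bits 0001001001101001100100111100 walk d0:-→d1:-→d2:-→d3:-→d4:-→d5:-→d6:-→d7:-→d8:-→d9:-→d10:-→d11:-→d12:-→d13:-→d14:-→d15:-→d16:-→d17:-→d18:-→d19:-→d20:-→d21:-→d22:-→d23:-→d24:-→d25:-→d26:-→d27:-→d28:H0 -> H0
  add 230.208.0.0/12 -> H4 at depth 12
  add 230.214.97.128/25 -> H3 at depth 25
  add 0.0.0.0/0 -> H1 at depth 0
  lookup 230.217.166.97: bits 111001101101 walk d0:H1→d1:-→d2:-→d3:-→d4:-→d5:-→d6:-→d7:-→d8:-→d9:-→d10:-→d11:-→d12:H4 -> H4
  - 0.0.0.0/0 clear@0
  add 69.230.144.0/24 -> H2 at depth 24
  lookup 230.214.97.144: bits 11100110110101100110000110010000 walk d0:-→d1:-→d2:-→d3:-→d4:-→d5:-→d6:-→d7:-→d8:-→d9:-→d10:-→d11:-→d12:H4→d13:-→d14:-→d15:-→d16:-→d17:-→d18:-→d19:-→d20:-→d21:-→d22:-→d23:-→d24:-→d25:H3→d26:-→d27:-→d28:-→d29:-→d30:-→d31:-→d32:H4 -> H4
  lookup 230.214.97.152: bits 1110011011010110011000011001 walk d0:-→d1:-→d2:-→d3:-→d4:-→d5:-→d6:-→d7:-→d8:-→d9:-→d10:-→d11:-→d12:H4→d13:-→d14:-→d15:-→d16:-→d17:-→d18:-→d19:-→d20:-→d21:-→d22:-→d23:-→d24:-→d25:H3→d26:-→d27:-→d28:- -> H3
  - 230.214.97.128/25 clear@25
  - 230.214.97.144/32 clear@32
  add 230.214.97.0/24 -> H0 at depth 24
  add 0.0.0.0/0 -> H1 at depth 0
  add 69.230.144.48/28 -> H3 at depth 28
  lookup 69.230.144.48: bits 0100010111100110100100000011 walk d0:H1→d1:-→d2:-→d3:-→d4:-→d5:-→d6:-→d7:-→d8:-→d9:-→d10:-→d11:-→d12:-→d13:-→d14:-→d15:-→d16:-→d17:-→d18:-→d19:-→d20:-→d21:-→d22:-→d23:-→d24:H2→d25:-→d26:-→d27:-→d28:H3 -> H3
  lookup 69.230.144.5: bits 01000101111001101001000000 walk d0:H1→d1:-→d2:-→d3:-→d4:-→d5:-→d6:-→d7:-→d8:-→d9:-→d10:-→d11:-→d12:-→d13:-→d14:-→d15:-→d16:-→d17:-→d18:-→d19:-→d20:-→d21:-→d22:-→d23:-→d24:H2→d25:-→d26:- -> H2
  add 69.230.144.48/28 -> H0 at depth 28
  - 0.0.0.0/0 clear@0
  lookup 216.27.234.152: bits 11 walk d0:-→d1:-→d2:- -> no-route
  lookup 230.209.53.94: bits 1110011011010 walk d0:-→d1:-→d2:-→d3:-→d4:-→d5:-→d6:-→d7:-→d8:-→d9:-→d10:-→d11:-→d12:H4→d13:- -> H4
  - 69.230.144.0/24 clear@24
  add 93.118.225.0/32 -> H2 at depth 32
  lookup 230.214.97.1: bits 111001101101011001100001 walk d0:-→d1:-→d2:-→d3:-→d4:-→d5:-→d6:-→d7:-→d8:-→d9:-→d10:-→d11:-→d12:H4→d13:-→d14:-→d15:-→d16:-→d17:-→d18:-→d19:-→d20:-→d21:-→d22:-→d23:-→d24:H0 -> H0
  add 0.0.0.0/0 -> H4 at depth 0
  lookup 93.118.225.0: bits 01011101011101101110000100000000 walk d0:H4→d1:-→d2:-→d3:-→d4:-→d5:-→d6:-→d7:-→d8:-→d9:-→d10:-→d11:-→d12:-→d13:-→d14:-→d15:-→d16:-→d17:-→d18:-→d19:-→d20:-→d21:-→d22:-→d23:-→d24:-→d25:-→d26:-→d27:-→d28:-→d29:-→d30:-→d31:-→d32:H2 -> H2
  lookup 230.208.5.198: bits 1110011011010 walk d0:H4→d1:-→d2:-→d3:-→d4:-→d5:-→d6:-→d7:-→d8:-→d9:-→d10:-→d11:-→d12:H4→d13:- -> H4

== LOOKUPS ==
["no-route","H0","H4","H4","H3","H3","H2","no-route","H4","H0","H2","H4"]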